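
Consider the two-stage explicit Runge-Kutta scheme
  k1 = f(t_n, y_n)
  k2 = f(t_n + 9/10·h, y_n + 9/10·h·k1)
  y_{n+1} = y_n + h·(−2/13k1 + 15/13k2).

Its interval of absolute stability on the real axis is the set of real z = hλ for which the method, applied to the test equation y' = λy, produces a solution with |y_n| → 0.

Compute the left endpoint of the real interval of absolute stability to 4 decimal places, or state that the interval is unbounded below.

z* = -0.9630.

Set f=λy, z=hλ:
  k1=λy_n ⇒ h·k1=z·y_n;  k2=λ(1+9/10z)y_n ⇒ h·k2=z(1+9/10z)y_n
  y_{n+1}/y_n = 1 − 2/13z + 15/13z(1+9/10z) = 1 + z + 27/26z²
  ⇒ R(z) = 1 + z + 27/26z².

Solve |R(x)|<1 on ℝ⁻.
x=-1.18: |R|=1.2660
R=1: x+27/26x²=0 ⇒ x=−26/27=-0.9630; min R=1−1/(4·27/26)=0.7593>−1
Confirm numerically:
  x=-0.852: |R|=0.90182 <1
  x=-0.685: |R|=0.80227 <1
  x=-0.572: |R|=0.76777 <1
  x=-0.567: |R|=0.76685 <1
  x=-1.539: |R|=1.92062 >1
  x=-0.991: |R|=1.02885 >1
Interval (-0.9630, 0).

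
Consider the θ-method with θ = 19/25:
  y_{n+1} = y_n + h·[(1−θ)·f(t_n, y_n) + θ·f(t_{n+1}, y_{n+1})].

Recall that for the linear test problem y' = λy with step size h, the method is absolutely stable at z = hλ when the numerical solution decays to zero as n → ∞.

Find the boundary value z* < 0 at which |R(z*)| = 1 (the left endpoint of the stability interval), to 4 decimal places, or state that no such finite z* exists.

interval (−∞, 0).

With y'=λy (z=hλ):
  y_{n+1} = y_n + z·[6/25·y_n + 19/25·y_{n+1}] ⇒ (1 − 19/25z)y_{n+1} = (1 + 6/25z)y_n
  Hence R(z) = (1 + 6/25z)/(1 − 19/25z).

Need |R(x)|<1, x<0.
x=-0.34: |R|=0.7298
x=-2: |R|=0.2063
x=-10: |R|=0.1628
x=-100: |R|=0.2987
θ=19/25≥1/2 ⇒ |1+6/25x|<|1−19/25x| ∀x<0 ⇒ unbounded interval.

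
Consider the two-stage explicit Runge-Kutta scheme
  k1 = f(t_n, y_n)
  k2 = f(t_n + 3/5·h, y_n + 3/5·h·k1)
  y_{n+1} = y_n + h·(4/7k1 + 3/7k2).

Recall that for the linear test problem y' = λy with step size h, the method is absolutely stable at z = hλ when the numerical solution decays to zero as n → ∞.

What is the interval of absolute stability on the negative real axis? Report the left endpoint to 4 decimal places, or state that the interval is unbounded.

(-3.8889, 0).

On y'=λy, z=hλ:
  k1=λy_n ⇒ h·k1=z·y_n;  k2=λ(1+3/5z)y_n ⇒ h·k2=z(1+3/5z)y_n
  y_{n+1}/y_n = 1 + 4/7z + 3/7z(1+3/5z) = 1 + z + 9/35z²
  ⇒ R(z) = 1 + z + 9/35z².

Find x<0 with |R(x)|<1.
x=-1.62: |R|=0.0548
R=1: x+9/35x²=0 ⇒ x=−35/9=-3.8889; min R=1−1/(4·9/35)=0.0278>−1
Confirm numerically:
  x=-3.733: |R|=0.85036 <1
  x=-3.717: |R|=0.83571 <1
  x=-2.232: |R|=0.04904 <1
  x=-2.092: |R|=0.03338 <1
  x=-4.319: |R|=1.47768 >1
  x=-4.282: |R|=1.43285 >1
Interval (-3.8889, 0).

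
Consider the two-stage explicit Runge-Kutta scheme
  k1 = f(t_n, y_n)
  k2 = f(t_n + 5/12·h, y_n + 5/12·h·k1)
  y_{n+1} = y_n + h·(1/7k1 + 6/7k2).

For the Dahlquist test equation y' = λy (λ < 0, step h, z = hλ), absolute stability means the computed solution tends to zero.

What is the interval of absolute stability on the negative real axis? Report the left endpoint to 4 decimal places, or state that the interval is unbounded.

(-2.8000, 0).

With y'=λy (z=hλ):
  k1=λy_n ⇒ h·k1=z·y_n;  k2=λ(1+5/12z)y_n ⇒ h·k2=z(1+5/12z)y_n
  y_{n+1}/y_n = 1 + 1/7z + 6/7z(1+5/12z) = 1 + z + 5/14z²
  Hence R(z) = 1 + z + 5/14z².

Solve |R(x)|<1 on ℝ⁻.
x=-0.78: |R|=0.4373
R=1: x+5/14x²=0 ⇒ x=−14/5=-2.8000; min R=1−1/(4·5/14)=0.3000>−1
Confirm numerically:
  x=-2.561: |R|=0.78140 <1
  x=-1.991: |R|=0.42474 <1
  x=-1.662: |R|=0.32452 <1
  x=-1.616: |R|=0.31666 <1
  x=-3.145: |R|=1.38751 >1
  x=-2.970: |R|=1.18032 >1
Interval (-2.8000, 0).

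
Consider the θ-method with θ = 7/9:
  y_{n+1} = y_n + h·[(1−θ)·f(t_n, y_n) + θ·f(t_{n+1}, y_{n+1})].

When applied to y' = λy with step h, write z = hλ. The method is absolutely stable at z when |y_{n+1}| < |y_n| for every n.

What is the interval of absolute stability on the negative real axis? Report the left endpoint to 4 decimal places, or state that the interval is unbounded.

Set f=λy, z=hλ:
  y_{n+1} = y_n + z·[2/9·y_n + 7/9·y_{n+1}] ⇒ (1 − 7/9z)y_{n+1} = (1 + 2/9z)y_n
  R(z) = (1 + 2/9z)/(1 − 7/9z).

Boundary: |R(x)|=1, x<0.
x=-1.29: |R|=0.3561
x=-2: |R|=0.2174
x=-10: |R|=0.1392
x=-100: |R|=0.2694
θ=7/9≥1/2 ⇒ |1+2/9x|<|1−7/9x| ∀x<0 ⇒ unbounded interval.

(−∞, 0) — no finite endpoint.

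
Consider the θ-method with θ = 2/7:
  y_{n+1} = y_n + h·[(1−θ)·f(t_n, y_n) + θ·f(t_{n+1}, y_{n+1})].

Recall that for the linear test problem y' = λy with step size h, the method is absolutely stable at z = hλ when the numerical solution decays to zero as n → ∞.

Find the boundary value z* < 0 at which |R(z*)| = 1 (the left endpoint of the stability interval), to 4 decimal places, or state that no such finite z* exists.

z* = -4.6667.

With y'=λy (z=hλ):
  y_{n+1} = y_n + z·[5/7·y_n + 2/7·y_{n+1}] ⇒ (1 − 2/7z)y_{n+1} = (1 + 5/7z)y_n
  Hence R(z) = (1 + 5/7z)/(1 − 2/7z).

Need |R(x)|<1, x<0.
x=-0.87: |R|=0.3032
R=−1: 1+5/7x = −1+2/7x ⇒ -3/7x=2 ⇒ x=2/(-3/7)=-4.6667
Confirm numerically:
  x=-3.893: |R|=0.84303 <1
  x=-3.465: |R|=0.74121 <1
  x=-2.137: |R|=0.32686 <1
  x=-4.954: |R|=1.05098 >1
  x=-4.825: |R|=1.02853 >1
Interval (-4.6667, 0).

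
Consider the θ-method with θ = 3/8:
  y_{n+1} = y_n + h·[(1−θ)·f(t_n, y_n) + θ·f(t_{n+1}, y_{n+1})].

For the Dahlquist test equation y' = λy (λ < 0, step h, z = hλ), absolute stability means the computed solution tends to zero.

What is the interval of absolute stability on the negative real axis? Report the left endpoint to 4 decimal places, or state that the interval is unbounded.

(-8.0000, 0).

On y'=λy, z=hλ:
  y_{n+1} = y_n + z·[5/8·y_n + 3/8·y_{n+1}] ⇒ (1 − 3/8z)y_{n+1} = (1 + 5/8z)y_n
  R(z) = (1 + 5/8z)/(1 − 3/8z).

Find x<0 with |R(x)|<1.
x=-1.21: |R|=0.1677
R=−1: 1+5/8x = −1+3/8x ⇒ -1/4x=2 ⇒ x=2/(-1/4)=-8.0000
Confirm numerically:
  x=-5.790: |R|=0.82578 <1
  x=-5.767: |R|=0.82349 <1
  x=-5.025: |R|=0.74215 <1
  x=-4.901: |R|=0.72700 <1
  x=-8.574: |R|=1.03404 >1
  x=-8.379: |R|=1.02287 >1
  x=-8.321: |R|=1.01948 >1
Stable set (-8.0000, 0).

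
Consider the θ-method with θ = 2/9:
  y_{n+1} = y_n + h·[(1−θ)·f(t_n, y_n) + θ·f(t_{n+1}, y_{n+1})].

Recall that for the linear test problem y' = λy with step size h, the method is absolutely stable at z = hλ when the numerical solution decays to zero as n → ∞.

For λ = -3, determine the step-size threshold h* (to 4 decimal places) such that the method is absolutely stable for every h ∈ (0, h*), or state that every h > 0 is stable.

(-3.6000,0); λ=-3 ⇒ h* = (18/5)/3 = 1.2000.

With y'=λy (z=hλ):
  y_{n+1} = y_n + z·[7/9·y_n + 2/9·y_{n+1}] ⇒ (1 − 2/9z)y_{n+1} = (1 + 7/9z)y_n
  R(z) = (1 + 7/9z)/(1 − 2/9z).

Need |R(x)|<1, x<0.
x=-1.17: |R|=0.0714
R=−1: 1+7/9x = −1+2/9x ⇒ -5/9x=2 ⇒ x=2/(-5/9)=-3.6000
Confirm numerically:
  x=-3.390: |R|=0.93346 <1
  x=-2.574: |R|=0.63740 <1
  x=-2.479: |R|=0.59844 <1
  x=-1.902: |R|=0.33693 <1
  x=-4.148: |R|=1.15842 >1
  x=-3.966: |R|=1.10808 >1
Stable set (-3.6000, 0).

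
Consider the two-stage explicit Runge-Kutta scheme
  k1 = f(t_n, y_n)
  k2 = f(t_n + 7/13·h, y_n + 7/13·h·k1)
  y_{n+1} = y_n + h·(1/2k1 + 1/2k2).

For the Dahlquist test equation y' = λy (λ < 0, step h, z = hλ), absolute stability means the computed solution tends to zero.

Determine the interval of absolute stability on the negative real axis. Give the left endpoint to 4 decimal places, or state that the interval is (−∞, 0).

(-3.7143, 0).

Set f=λy, z=hλ:
  k1=λy_n ⇒ h·k1=z·y_n;  k2=λ(1+7/13z)y_n ⇒ h·k2=z(1+7/13z)y_n
  y_{n+1}/y_n = 1 + 1/2z + 1/2z(1+7/13z) = 1 + z + 7/26z²
  ⇒ R(z) = 1 + z + 7/26z².

Find x<0 with |R(x)|<1.
x=-0.83: |R|=0.3555
R=1: x+7/26x²=0 ⇒ x=−26/7=-3.7143; min R=1−1/(4·7/26)=0.0714>−1
Confirm numerically:
  x=-3.391: |R|=0.70485 <1
  x=-2.772: |R|=0.29676 <1
  x=-2.677: |R|=0.25240 <1
  x=-4.291: |R|=1.66626 >1
  x=-3.830: |R|=1.11932 >1
  x=-3.789: |R|=1.07622 >1
So |R|<1 on (-3.7143, 0).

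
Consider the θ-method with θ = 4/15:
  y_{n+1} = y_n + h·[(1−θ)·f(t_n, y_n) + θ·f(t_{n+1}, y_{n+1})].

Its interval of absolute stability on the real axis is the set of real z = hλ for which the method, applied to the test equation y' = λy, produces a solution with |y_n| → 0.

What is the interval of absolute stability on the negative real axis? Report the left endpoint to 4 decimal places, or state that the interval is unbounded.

With y'=λy (z=hλ):
  y_{n+1} = y_n + z·[11/15·y_n + 4/15·y_{n+1}] ⇒ (1 − 4/15z)y_{n+1} = (1 + 11/15z)y_n
  R(z) = (1 + 11/15z)/(1 − 4/15z).

Boundary: |R(x)|=1, x<0.
x=-1.67: |R|=0.1554
R=−1: 1+11/15x = −1+4/15x ⇒ -7/15x=2 ⇒ x=2/(-7/15)=-4.2857
Confirm numerically:
  x=-3.780: |R|=0.88247 <1
  x=-2.405: |R|=0.46527 <1
  x=-1.796: |R|=0.21439 <1
  x=-4.819: |R|=1.10891 >1
  x=-4.645: |R|=1.07490 >1
Interval (-4.2857, 0).

(-4.2857, 0).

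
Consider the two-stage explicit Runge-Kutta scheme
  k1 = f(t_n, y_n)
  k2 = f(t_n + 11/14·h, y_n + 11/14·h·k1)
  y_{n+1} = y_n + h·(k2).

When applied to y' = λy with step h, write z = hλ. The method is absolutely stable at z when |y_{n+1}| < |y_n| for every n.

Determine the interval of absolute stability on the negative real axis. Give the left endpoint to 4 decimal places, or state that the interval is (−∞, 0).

(-1.2727, 0).

Test eqn y'=λy, z=hλ:
  k1=λy_n ⇒ h·k1=z·y_n;  k2=λ(1+11/14z)y_n ⇒ h·k2=z(1+11/14z)y_n
  y_{n+1}/y_n = 1 + z(1+11/14z) = 1 + z + 11/14z²
  Hence R(z) = 1 + z + 11/14z².

Find x<0 with |R(x)|<1.
x=-1.51: |R|=1.2815
R=1: x+11/14x²=0 ⇒ x=−14/11=-1.2727; min R=1−1/(4·11/14)=0.6818>−1
Confirm numerically:
  x=-1.049: |R|=0.81560 <1
  x=-0.836: |R|=0.71313 <1
  x=-0.825: |R|=0.70978 <1
  x=-0.576: |R|=0.68468 <1
  x=-1.601: |R|=1.41294 >1
  x=-1.467: |R|=1.22393 >1
So |R|<1 on (-1.2727, 0).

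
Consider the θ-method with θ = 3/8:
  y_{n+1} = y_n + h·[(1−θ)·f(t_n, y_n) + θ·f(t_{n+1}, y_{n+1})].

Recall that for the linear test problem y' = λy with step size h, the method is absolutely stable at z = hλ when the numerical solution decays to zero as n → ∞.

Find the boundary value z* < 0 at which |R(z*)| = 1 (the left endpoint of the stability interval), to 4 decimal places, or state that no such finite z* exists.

On y'=λy, z=hλ:
  y_{n+1} = y_n + z·[5/8·y_n + 3/8·y_{n+1}] ⇒ (1 − 3/8z)y_{n+1} = (1 + 5/8z)y_n
  Hence R(z) = (1 + 5/8z)/(1 − 3/8z).

Find x<0 with |R(x)|<1.
x=-1.13: |R|=0.2063
R=−1: 1+5/8x = −1+3/8x ⇒ -1/4x=2 ⇒ x=2/(-1/4)=-8.0000
Confirm numerically:
  x=-7.660: |R|=0.97805 <1
  x=-7.046: |R|=0.93452 <1
  x=-6.896: |R|=0.92303 <1
  x=-6.680: |R|=0.90585 <1
  x=-8.278: |R|=1.01693 >1
  x=-8.210: |R|=1.01287 >1
So |R|<1 on (-8.0000, 0).

z* = -8.0000.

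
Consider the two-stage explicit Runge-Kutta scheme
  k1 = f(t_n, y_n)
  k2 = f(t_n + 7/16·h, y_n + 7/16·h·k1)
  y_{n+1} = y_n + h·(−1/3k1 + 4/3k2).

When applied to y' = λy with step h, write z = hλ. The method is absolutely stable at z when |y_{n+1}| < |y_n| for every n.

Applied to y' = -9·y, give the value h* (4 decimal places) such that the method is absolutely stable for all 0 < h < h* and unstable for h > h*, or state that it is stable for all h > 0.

(-1.7143,0); λ=-9 ⇒ h* = (12/7)/9 = 0.1905.

With y'=λy (z=hλ):
  k1=λy_n ⇒ h·k1=z·y_n;  k2=λ(1+7/16z)y_n ⇒ h·k2=z(1+7/16z)y_n
  y_{n+1}/y_n = 1 − 1/3z + 4/3z(1+7/16z) = 1 + z + 7/12z²
  ⇒ R(z) = 1 + z + 7/12z².

Need |R(x)|<1, x<0.
x=-1.42: |R|=0.7562
R=1: x+7/12x²=0 ⇒ x=−12/7=-1.7143; min R=1−1/(4·7/12)=0.5714>−1
Confirm numerically:
  x=-1.623: |R|=0.91358 <1
  x=-1.206: |R|=0.64242 <1
  x=-0.911: |R|=0.57312 <1
  x=-2.060: |R|=1.41543 >1
  x=-1.872: |R|=1.17222 >1
So |R|<1 on (-1.7143, 0).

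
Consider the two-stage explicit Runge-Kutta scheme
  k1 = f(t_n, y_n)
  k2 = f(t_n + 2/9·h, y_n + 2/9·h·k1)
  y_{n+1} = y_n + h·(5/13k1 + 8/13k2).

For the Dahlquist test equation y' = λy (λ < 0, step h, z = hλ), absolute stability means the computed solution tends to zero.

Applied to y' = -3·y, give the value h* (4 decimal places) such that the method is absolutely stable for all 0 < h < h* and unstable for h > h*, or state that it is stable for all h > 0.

(-7.3125,0); λ=-3 ⇒ h* = (117/16)/3 = 2.4375.

With y'=λy (z=hλ):
  k1=λy_n ⇒ h·k1=z·y_n;  k2=λ(1+2/9z)y_n ⇒ h·k2=z(1+2/9z)y_n
  y_{n+1}/y_n = 1 + 5/13z + 8/13z(1+2/9z) = 1 + z + 16/117z²
  ⇒ R(z) = 1 + z + 16/117z².

Boundary: |R(x)|=1, x<0.
x=-0.31: |R|=0.7031
R=1: x+16/117x²=0 ⇒ x=−117/16=-7.3125; min R=1−1/(4·16/117)=-0.8281>−1
Confirm numerically:
  x=-5.547: |R|=0.33924 <1
  x=-5.154: |R|=0.52136 <1
  x=-3.389: |R|=0.81836 <1
  x=-7.825: |R|=1.54842 >1
  x=-7.430: |R|=1.11939 >1
So |R|<1 on (-7.3125, 0).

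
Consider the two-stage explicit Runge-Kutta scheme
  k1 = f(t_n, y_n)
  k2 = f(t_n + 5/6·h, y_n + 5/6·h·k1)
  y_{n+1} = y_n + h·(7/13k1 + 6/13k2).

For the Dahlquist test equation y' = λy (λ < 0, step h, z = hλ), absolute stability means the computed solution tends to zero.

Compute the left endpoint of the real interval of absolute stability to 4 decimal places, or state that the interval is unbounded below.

Test eqn y'=λy, z=hλ:
  k1=λy_n ⇒ h·k1=z·y_n;  k2=λ(1+5/6z)y_n ⇒ h·k2=z(1+5/6z)y_n
  y_{n+1}/y_n = 1 + 7/13z + 6/13z(1+5/6z) = 1 + z + 5/13z²
  ⇒ R(z) = 1 + z + 5/13z².

Need |R(x)|<1, x<0.
x=-0.88: |R|=0.4178
R=1: x+5/13x²=0 ⇒ x=−13/5=-2.6000; min R=1−1/(4·5/13)=0.3500>−1
Confirm numerically:
  x=-2.299: |R|=0.73385 <1
  x=-2.085: |R|=0.58701 <1
  x=-1.457: |R|=0.35948 <1
  x=-2.856: |R|=1.28121 >1
  x=-2.673: |R|=1.07505 >1
Interval (-2.6000, 0).

z* = -2.6000.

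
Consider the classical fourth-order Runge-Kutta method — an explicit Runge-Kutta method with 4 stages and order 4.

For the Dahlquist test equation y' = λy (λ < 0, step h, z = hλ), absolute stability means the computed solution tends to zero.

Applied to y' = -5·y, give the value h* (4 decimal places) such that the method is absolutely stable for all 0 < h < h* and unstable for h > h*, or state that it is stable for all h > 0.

Test eqn y'=λy, z=hλ:
  order 4, 4-stage ⇒ R(z)=1+z+z^2/2+z^3/6+z^4/24
  (e.g. R(-0.95)=0.39229, |R|=0.39229)

Boundary: |R(x)|=1, x<0.
x=-0.95: |R|=0.3923
|R(-2.58)|=0.7321 |R(-1.77)|=0.2812 |R(-1.62)|=0.2706
Bisect:
  x_lo=-3.4240 |R|=2.4744  x_hi=-0.3182 |R|=0.7275
  mid=-1.87109 |R|=0.29833 →hi
  mid=-2.64753 |R|=0.81140 →hi
  mid=-3.03574 |R|=1.44810 →lo
  mid=-2.84164 |R|=1.08832 →lo
  mid=-2.74458 |R|=0.94033 →hi
  mid=-2.79311 |R|=1.01185 →lo
  mid=-2.76884 |R|=0.97548 →hi
  mid=-2.78098 |R|=0.99351 →hi
  ...
  [-2.78534,-2.78515] ⇒ x*=-2.7853
Stable set (-2.7853, 0).

(-2.7853,0); λ=-5 ⇒ h* = 0.5571.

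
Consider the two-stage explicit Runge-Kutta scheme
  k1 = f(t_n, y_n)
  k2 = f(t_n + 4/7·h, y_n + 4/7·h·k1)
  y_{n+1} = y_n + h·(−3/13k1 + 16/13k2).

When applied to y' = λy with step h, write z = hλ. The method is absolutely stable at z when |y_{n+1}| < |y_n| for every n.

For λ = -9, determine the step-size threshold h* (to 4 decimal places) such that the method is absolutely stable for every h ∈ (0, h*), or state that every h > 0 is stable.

(-1.4219,0); λ=-9 ⇒ h* = (91/64)/9 = 0.1580.

With y'=λy (z=hλ):
  k1=λy_n ⇒ h·k1=z·y_n;  k2=λ(1+4/7z)y_n ⇒ h·k2=z(1+4/7z)y_n
  y_{n+1}/y_n = 1 − 3/13z + 16/13z(1+4/7z) = 1 + z + 64/91z²
  so R(z) = 1 + z + 64/91z².

Boundary: |R(x)|=1, x<0.
x=-0.37: |R|=0.7263
R=1: x+64/91x²=0 ⇒ x=−91/64=-1.4219; min R=1−1/(4·64/91)=0.6445>−1
Confirm numerically:
  x=-0.923: |R|=0.67616 <1
  x=-0.910: |R|=0.67240 <1
  x=-0.852: |R|=0.65853 <1
  x=-1.989: |R|=1.79333 >1
  x=-1.881: |R|=1.60738 >1
  x=-1.827: |R|=1.52055 >1
So |R|<1 on (-1.4219, 0).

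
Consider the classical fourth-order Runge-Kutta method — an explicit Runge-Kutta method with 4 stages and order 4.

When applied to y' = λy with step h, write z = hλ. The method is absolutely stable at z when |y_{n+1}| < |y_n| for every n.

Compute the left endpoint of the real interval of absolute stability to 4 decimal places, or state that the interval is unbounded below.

On y'=λy, z=hλ:
  order 4, 4-stage ⇒ R(z)=1+z+z^2/2+z^3/6+z^4/24
  (e.g. R(-0.84)=0.43476, |R|=0.43476)

Boundary: |R(x)|=1, x<0.
x=-0.84: |R|=0.4348
|R(-2.95)|=1.2781 |R(-2.29)|=0.4764 |R(-0.91)|=0.4070
Bisect:
  x_lo=-3.5540 |R|=2.9271  x_hi=-0.2745 |R|=0.7599
  mid=-1.91425 |R|=0.30832 →hi
  mid=-2.73410 |R|=0.92552 →hi
  mid=-3.14403 |R|=1.69000 →lo
  mid=-2.93907 |R|=1.25770 →lo
  mid=-2.83658 |R|=1.08012 →lo
  mid=-2.78534 |R|=1.00007 →lo
  mid=-2.75972 |R|=0.96213 →hi
  mid=-2.77253 |R|=0.98093 →hi
  ...
  [-2.78534,-2.78514] ⇒ x*=-2.7853
So |R|<1 on (-2.7853, 0).

z* = -2.7853.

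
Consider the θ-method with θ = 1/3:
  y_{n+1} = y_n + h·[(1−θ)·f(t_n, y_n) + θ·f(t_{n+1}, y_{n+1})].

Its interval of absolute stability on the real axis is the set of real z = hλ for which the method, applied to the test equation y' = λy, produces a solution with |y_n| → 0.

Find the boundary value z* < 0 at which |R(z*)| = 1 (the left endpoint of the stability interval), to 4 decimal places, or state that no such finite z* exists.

With y'=λy (z=hλ):
  y_{n+1} = y_n + z·[2/3·y_n + 1/3·y_{n+1}] ⇒ (1 − 1/3z)y_{n+1} = (1 + 2/3z)y_n
  R(z) = (1 + 2/3z)/(1 − 1/3z).

Need |R(x)|<1, x<0.
x=-0.43: |R|=0.6239
R=−1: 1+2/3x = −1+1/3x ⇒ -1/3x=2 ⇒ x=2/(-1/3)=-6.0000
Confirm numerically:
  x=-5.177: |R|=0.89935 <1
  x=-5.067: |R|=0.88434 <1
  x=-3.009: |R|=0.50225 <1
  x=-6.254: |R|=1.02745 >1
  x=-6.241: |R|=1.02608 >1
  x=-6.203: |R|=1.02206 >1
Stable set (-6.0000, 0).

z* = -6.0000.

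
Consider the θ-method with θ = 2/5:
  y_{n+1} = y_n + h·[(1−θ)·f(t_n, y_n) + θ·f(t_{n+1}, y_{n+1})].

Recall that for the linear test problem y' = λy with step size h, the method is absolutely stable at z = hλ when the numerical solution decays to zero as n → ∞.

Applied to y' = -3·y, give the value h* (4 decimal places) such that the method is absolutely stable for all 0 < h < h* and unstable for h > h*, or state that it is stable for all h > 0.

(-10.0000,0); λ=-3 ⇒ h* = (10)/3 = 3.3333.

With y'=λy (z=hλ):
  y_{n+1} = y_n + z·[3/5·y_n + 2/5·y_{n+1}] ⇒ (1 − 2/5z)y_{n+1} = (1 + 3/5z)y_n
  so R(z) = (1 + 3/5z)/(1 − 2/5z).

Need |R(x)|<1, x<0.
x=-1.47: |R|=0.0743
R=−1: 1+3/5x = −1+2/5x ⇒ -1/5x=2 ⇒ x=2/(-1/5)=-10.0000
Confirm numerically:
  x=-7.965: |R|=0.90277 <1
  x=-7.873: |R|=0.89747 <1
  x=-5.763: |R|=0.74362 <1
  x=-4.670: |R|=0.62831 <1
  x=-10.435: |R|=1.01681 >1
  x=-10.391: |R|=1.01517 >1
  x=-10.327: |R|=1.01275 >1
Interval (-10.0000, 0).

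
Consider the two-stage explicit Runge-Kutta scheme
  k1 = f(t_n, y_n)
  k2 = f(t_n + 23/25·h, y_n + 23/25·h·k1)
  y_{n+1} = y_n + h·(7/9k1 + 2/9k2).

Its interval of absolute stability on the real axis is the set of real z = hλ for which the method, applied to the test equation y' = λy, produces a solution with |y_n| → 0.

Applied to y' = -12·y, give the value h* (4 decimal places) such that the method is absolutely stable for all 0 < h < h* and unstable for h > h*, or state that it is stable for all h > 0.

Set f=λy, z=hλ:
  k1=λy_n ⇒ h·k1=z·y_n;  k2=λ(1+23/25z)y_n ⇒ h·k2=z(1+23/25z)y_n
  y_{n+1}/y_n = 1 + 7/9z + 2/9z(1+23/25z) = 1 + z + 46/225z²
  ⇒ R(z) = 1 + z + 46/225z².

Need |R(x)|<1, x<0.
x=-1.6: |R|=0.0766
R=1: x+46/225x²=0 ⇒ x=−225/46=-4.8913; min R=1−1/(4·46/225)=-0.2228>−1
Confirm numerically:
  x=-4.639: |R|=0.76071 <1
  x=-4.178: |R|=0.39072 <1
  x=-2.468: |R|=0.22272 <1
  x=-2.056: |R|=0.19179 <1
  x=-5.425: |R|=1.59193 >1
  x=-5.382: |R|=1.53992 >1
  x=-5.056: |R|=1.17024 >1
So |R|<1 on (-4.8913, 0).

(-4.8913,0); λ=-12 ⇒ h* = (225/46)/12 = 0.4076.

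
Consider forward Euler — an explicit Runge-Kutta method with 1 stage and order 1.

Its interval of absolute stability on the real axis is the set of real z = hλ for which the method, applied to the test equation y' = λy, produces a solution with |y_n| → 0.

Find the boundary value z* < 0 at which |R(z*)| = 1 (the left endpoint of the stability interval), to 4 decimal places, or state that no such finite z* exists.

left endpoint -2.0000.

On y'=λy, z=hλ:
  order 1, 1-stage ⇒ R(z)=1+z
  (e.g. R(-0.79)=0.21000, |R|=0.21000)

Solve |R(x)|<1 on ℝ⁻.
x=-0.79: |R|=0.2100
|R(-1.93)|=0.9300 |R(-1.18)|=0.1800 |R(-0.78)|=0.2200
Bisect:
  x_lo=-2.5718 |R|=1.5718  x_hi=-0.2973 |R|=0.7027
  mid=-1.43456 |R|=0.43456 →hi
  mid=-2.00320 |R|=1.00320 →lo
  mid=-1.71888 |R|=0.71888 →hi
  mid=-1.86104 |R|=0.86104 →hi
  mid=-1.93212 |R|=0.93212 →hi
  mid=-1.96766 |R|=0.96766 →hi
  mid=-1.98543 |R|=0.98543 →hi
  mid=-1.99431 |R|=0.99431 →hi
  mid=-1.99876 |R|=0.99876 →hi
  ...
  [-2.00000,-1.99987] ⇒ x*=-2.0000
Interval (-2.0000, 0).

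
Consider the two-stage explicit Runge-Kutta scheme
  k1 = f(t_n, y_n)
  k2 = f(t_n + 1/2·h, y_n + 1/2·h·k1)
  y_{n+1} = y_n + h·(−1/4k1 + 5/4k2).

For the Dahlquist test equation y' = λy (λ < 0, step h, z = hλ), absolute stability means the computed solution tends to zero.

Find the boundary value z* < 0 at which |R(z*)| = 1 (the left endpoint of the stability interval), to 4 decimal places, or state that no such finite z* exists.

On y'=λy, z=hλ:
  k1=λy_n ⇒ h·k1=z·y_n;  k2=λ(1+1/2z)y_n ⇒ h·k2=z(1+1/2z)y_n
  y_{n+1}/y_n = 1 − 1/4z + 5/4z(1+1/2z) = 1 + z + 5/8z²
  so R(z) = 1 + z + 5/8z².

Solve |R(x)|<1 on ℝ⁻.
x=-1.07: |R|=0.6456
R=1: x+5/8x²=0 ⇒ x=−8/5=-1.6000; min R=1−1/(4·5/8)=0.6000>−1
Confirm numerically:
  x=-1.458: |R|=0.87060 <1
  x=-1.444: |R|=0.85921 <1
  x=-0.859: |R|=0.60218 <1
  x=-0.852: |R|=0.60169 <1
  x=-1.949: |R|=1.42513 >1
  x=-1.926: |R|=1.39242 >1
Interval (-1.6000, 0).

z* = -1.6000.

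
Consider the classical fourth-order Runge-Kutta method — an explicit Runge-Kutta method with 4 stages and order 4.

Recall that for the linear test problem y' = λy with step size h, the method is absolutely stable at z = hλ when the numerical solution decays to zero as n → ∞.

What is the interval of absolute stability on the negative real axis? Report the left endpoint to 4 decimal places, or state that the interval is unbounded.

(-2.7853, 0).

With y'=λy (z=hλ):
  order 4, 4-stage ⇒ R(z)=1+z+z^2/2+z^3/6+z^4/24
  (e.g. R(-1.03)=0.36523, |R|=0.36523)

Solve |R(x)|<1 on ℝ⁻.
x=-1.03: |R|=0.3652
|R(-2.62)|=0.7781 |R(-2.43)|=0.5838 |R(-1.2)|=0.3184
Bisect:
  x_lo=-3.3369 |R|=2.2040  x_hi=-0.3167 |R|=0.7286
  mid=-1.82682 |R|=0.28977 →hi
  mid=-2.58187 |R|=0.73418 →hi
  mid=-2.95939 |R|=1.29582 →lo
  mid=-2.77063 |R|=0.97811 →hi
  mid=-2.86501 |R|=1.12699 →lo
  mid=-2.81782 |R|=1.05016 →lo
  mid=-2.79422 |R|=1.01355 →lo
  ...
  [-2.78538,-2.78519] ⇒ x*=-2.7853
Stable set (-2.7853, 0).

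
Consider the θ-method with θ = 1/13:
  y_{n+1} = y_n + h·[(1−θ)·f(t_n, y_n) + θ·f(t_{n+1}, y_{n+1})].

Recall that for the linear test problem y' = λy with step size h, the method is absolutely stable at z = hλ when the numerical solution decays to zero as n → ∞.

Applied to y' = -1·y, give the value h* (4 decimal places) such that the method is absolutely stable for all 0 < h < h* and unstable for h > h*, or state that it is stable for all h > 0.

(-2.3636,0); λ=-1 ⇒ h* = (26/11)/1 = 2.3636.

With y'=λy (z=hλ):
  y_{n+1} = y_n + z·[12/13·y_n + 1/13·y_{n+1}] ⇒ (1 − 1/13z)y_{n+1} = (1 + 12/13z)y_n
  ⇒ R(z) = (1 + 12/13z)/(1 − 1/13z).

Solve |R(x)|<1 on ℝ⁻.
x=-1.66: |R|=0.4720
R=−1: 1+12/13x = −1+1/13x ⇒ -11/13x=2 ⇒ x=2/(-11/13)=-2.3636
Confirm numerically:
  x=-2.075: |R|=0.78939 <1
  x=-1.883: |R|=0.64476 <1
  x=-1.333: |R|=0.20903 <1
  x=-2.736: |R|=1.26029 >1
  x=-2.676: |R|=1.21919 >1
So |R|<1 on (-2.3636, 0).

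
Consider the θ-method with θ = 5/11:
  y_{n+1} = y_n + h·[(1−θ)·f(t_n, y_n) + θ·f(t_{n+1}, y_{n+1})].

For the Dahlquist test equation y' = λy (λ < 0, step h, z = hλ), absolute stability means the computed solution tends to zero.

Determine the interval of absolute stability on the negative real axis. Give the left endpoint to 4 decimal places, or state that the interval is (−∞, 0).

Set f=λy, z=hλ:
  y_{n+1} = y_n + z·[6/11·y_n + 5/11·y_{n+1}] ⇒ (1 − 5/11z)y_{n+1} = (1 + 6/11z)y_n
  so R(z) = (1 + 6/11z)/(1 − 5/11z).

Need |R(x)|<1, x<0.
x=-1.4: |R|=0.1444
R=−1: 1+6/11x = −1+5/11x ⇒ -1/11x=2 ⇒ x=2/(-1/11)=-22.0000
Confirm numerically:
  x=-15.857: |R|=0.93196 <1
  x=-15.257: |R|=0.92275 <1
  x=-15.038: |R|=0.91922 <1
  x=-14.759: |R|=0.91461 <1
  x=-22.501: |R|=1.00406 >1
  x=-22.023: |R|=1.00019 >1
Interval (-22.0000, 0).

(-22.0000, 0).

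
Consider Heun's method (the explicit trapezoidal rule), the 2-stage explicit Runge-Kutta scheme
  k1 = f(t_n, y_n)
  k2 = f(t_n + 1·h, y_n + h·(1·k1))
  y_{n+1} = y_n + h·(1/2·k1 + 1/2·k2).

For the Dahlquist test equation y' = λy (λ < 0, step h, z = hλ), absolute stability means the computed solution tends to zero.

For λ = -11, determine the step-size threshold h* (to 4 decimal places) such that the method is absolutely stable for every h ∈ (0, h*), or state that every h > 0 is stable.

(-2.0000,0); λ=-11 ⇒ h* = 0.1818.

With y'=λy (z=hλ):
  order 2, 2-stage ⇒ R(z)=1+z+z^2/2
  (e.g. R(-1.15)=0.51125, |R|=0.51125)

Need |R(x)|<1, x<0.
x=-1.15: |R|=0.5112
|R(-1.89)|=0.8960 |R(-0.92)|=0.5032 |R(-0.65)|=0.5613
Bisect:
  x_lo=-2.7139 |R|=1.9687  x_hi=-0.1426 |R|=0.8676
  mid=-1.42824 |R|=0.59170 →hi
  mid=-2.07106 |R|=1.07359 →lo
  mid=-1.74965 |R|=0.78099 →hi
  mid=-1.91036 |R|=0.91438 →hi
  mid=-1.99071 |R|=0.99075 →hi
  mid=-2.03089 |R|=1.03136 →lo
  mid=-2.01080 |R|=1.01086 →lo
  mid=-2.00076 |R|=1.00076 →lo
  mid=-1.99573 |R|=0.99574 →hi
  ...
  [-2.00013,-1.99997] ⇒ x*=-2.0000
Stable set (-2.0000, 0).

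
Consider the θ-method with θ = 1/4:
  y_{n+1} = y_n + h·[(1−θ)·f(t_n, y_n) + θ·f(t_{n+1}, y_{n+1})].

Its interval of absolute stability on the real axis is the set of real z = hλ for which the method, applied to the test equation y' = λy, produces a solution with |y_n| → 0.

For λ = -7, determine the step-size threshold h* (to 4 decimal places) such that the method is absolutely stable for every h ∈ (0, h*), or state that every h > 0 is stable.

(-4.0000,0); λ=-7 ⇒ h* = (4)/7 = 0.5714.

On y'=λy, z=hλ:
  y_{n+1} = y_n + z·[3/4·y_n + 1/4·y_{n+1}] ⇒ (1 − 1/4z)y_{n+1} = (1 + 3/4z)y_n
  R(z) = (1 + 3/4z)/(1 − 1/4z).

Need |R(x)|<1, x<0.
x=-0.98: |R|=0.2129
R=−1: 1+3/4x = −1+1/4x ⇒ -1/2x=2 ⇒ x=2/(-1/2)=-4.0000
Confirm numerically:
  x=-2.997: |R|=0.71331 <1
  x=-2.301: |R|=0.46072 <1
  x=-1.863: |R|=0.27102 <1
  x=-4.463: |R|=1.10942 >1
  x=-4.454: |R|=1.10740 >1
  x=-4.225: |R|=1.05471 >1
Interval (-4.0000, 0).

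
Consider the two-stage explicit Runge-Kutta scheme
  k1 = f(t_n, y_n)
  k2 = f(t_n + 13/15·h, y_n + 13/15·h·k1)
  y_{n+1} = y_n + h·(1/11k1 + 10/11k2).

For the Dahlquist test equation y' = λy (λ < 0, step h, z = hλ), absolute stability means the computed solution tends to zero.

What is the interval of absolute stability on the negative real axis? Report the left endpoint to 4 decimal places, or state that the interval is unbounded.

(-1.2692, 0).

With y'=λy (z=hλ):
  k1=λy_n ⇒ h·k1=z·y_n;  k2=λ(1+13/15z)y_n ⇒ h·k2=z(1+13/15z)y_n
  y_{n+1}/y_n = 1 + 1/11z + 10/11z(1+13/15z) = 1 + z + 26/33z²
  ⇒ R(z) = 1 + z + 26/33z².

Solve |R(x)|<1 on ℝ⁻.
x=-0.37: |R|=0.7379
R=1: x+26/33x²=0 ⇒ x=−33/26=-1.2692; min R=1−1/(4·26/33)=0.6827>−1
Confirm numerically:
  x=-1.239: |R|=0.97049 <1
  x=-1.229: |R|=0.96104 <1
  x=-1.212: |R|=0.94535 <1
  x=-0.887: |R|=0.73288 <1
  x=-1.645: |R|=1.48702 >1
  x=-1.601: |R|=1.41849 >1
So |R|<1 on (-1.2692, 0).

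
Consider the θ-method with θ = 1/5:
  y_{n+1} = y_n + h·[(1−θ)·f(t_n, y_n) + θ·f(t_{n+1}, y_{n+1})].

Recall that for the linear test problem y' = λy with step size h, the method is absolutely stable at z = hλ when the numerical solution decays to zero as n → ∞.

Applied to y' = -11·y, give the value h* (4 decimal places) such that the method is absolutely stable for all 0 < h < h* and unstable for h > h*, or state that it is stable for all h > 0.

With y'=λy (z=hλ):
  y_{n+1} = y_n + z·[4/5·y_n + 1/5·y_{n+1}] ⇒ (1 − 1/5z)y_{n+1} = (1 + 4/5z)y_n
  ⇒ R(z) = (1 + 4/5z)/(1 − 1/5z).

Need |R(x)|<1, x<0.
x=-0.78: |R|=0.3253
R=−1: 1+4/5x = −1+1/5x ⇒ -3/5x=2 ⇒ x=2/(-3/5)=-3.3333
Confirm numerically:
  x=-2.628: |R|=0.72260 <1
  x=-2.369: |R|=0.60741 <1
  x=-2.000: |R|=0.42857 <1
  x=-1.488: |R|=0.14673 <1
  x=-3.913: |R|=1.19511 >1
  x=-3.588: |R|=1.08896 >1
  x=-3.537: |R|=1.07157 >1
So |R|<1 on (-3.3333, 0).

(-3.3333,0); λ=-11 ⇒ h* = (10/3)/11 = 0.3030.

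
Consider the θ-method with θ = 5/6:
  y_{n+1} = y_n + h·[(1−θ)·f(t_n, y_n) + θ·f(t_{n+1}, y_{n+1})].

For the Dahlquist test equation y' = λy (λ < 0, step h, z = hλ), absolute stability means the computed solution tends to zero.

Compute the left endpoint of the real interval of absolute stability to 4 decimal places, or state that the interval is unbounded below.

interval (−∞, 0).

Set f=λy, z=hλ:
  y_{n+1} = y_n + z·[1/6·y_n + 5/6·y_{n+1}] ⇒ (1 − 5/6z)y_{n+1} = (1 + 1/6z)y_n
  R(z) = (1 + 1/6z)/(1 − 5/6z).

Need |R(x)|<1, x<0.
x=-1.09: |R|=0.4288
x=-2: |R|=0.2500
x=-10: |R|=0.0714
x=-100: |R|=0.1858
θ=5/6≥1/2 ⇒ |1+1/6x|<|1−5/6x| ∀x<0 ⇒ interval (−∞,0).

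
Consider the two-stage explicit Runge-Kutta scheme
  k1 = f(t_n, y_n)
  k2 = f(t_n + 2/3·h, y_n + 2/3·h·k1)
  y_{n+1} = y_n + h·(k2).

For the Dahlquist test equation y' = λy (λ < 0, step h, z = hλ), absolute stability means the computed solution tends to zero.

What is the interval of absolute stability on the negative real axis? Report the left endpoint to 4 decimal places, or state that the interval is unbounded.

Set f=λy, z=hλ:
  k1=λy_n ⇒ h·k1=z·y_n;  k2=λ(1+2/3z)y_n ⇒ h·k2=z(1+2/3z)y_n
  y_{n+1}/y_n = 1 + z(1+2/3z) = 1 + z + 2/3z²
  ⇒ R(z) = 1 + z + 2/3z².

Need |R(x)|<1, x<0.
x=-1.45: |R|=0.9517
R=1: x+2/3x²=0 ⇒ x=−3/2=-1.5000; min R=1−1/(4·2/3)=0.6250>−1
Confirm numerically:
  x=-1.287: |R|=0.81725 <1
  x=-0.946: |R|=0.65061 <1
  x=-0.676: |R|=0.62865 <1
  x=-2.022: |R|=1.70366 >1
  x=-1.823: |R|=1.39255 >1
  x=-1.733: |R|=1.26919 >1
Stable set (-1.5000, 0).

(-1.5000, 0).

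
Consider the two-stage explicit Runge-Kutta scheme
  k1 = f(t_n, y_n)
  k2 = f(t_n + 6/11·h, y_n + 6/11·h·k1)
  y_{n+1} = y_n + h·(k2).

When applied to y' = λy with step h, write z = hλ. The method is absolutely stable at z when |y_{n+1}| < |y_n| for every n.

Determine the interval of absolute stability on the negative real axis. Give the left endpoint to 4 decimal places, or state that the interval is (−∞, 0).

On y'=λy, z=hλ:
  k1=λy_n ⇒ h·k1=z·y_n;  k2=λ(1+6/11z)y_n ⇒ h·k2=z(1+6/11z)y_n
  y_{n+1}/y_n = 1 + z(1+6/11z) = 1 + z + 6/11z²
  ⇒ R(z) = 1 + z + 6/11z².

Solve |R(x)|<1 on ℝ⁻.
x=-1.61: |R|=0.8039
R=1: x+6/11x²=0 ⇒ x=−11/6=-1.8333; min R=1−1/(4·6/11)=0.5417>−1
Confirm numerically:
  x=-1.667: |R|=0.84876 <1
  x=-1.661: |R|=0.84387 <1
  x=-0.762: |R|=0.55471 <1
  x=-2.416: |R|=1.76785 >1
  x=-2.240: |R|=1.49687 >1
Stable set (-1.8333, 0).

(-1.8333, 0).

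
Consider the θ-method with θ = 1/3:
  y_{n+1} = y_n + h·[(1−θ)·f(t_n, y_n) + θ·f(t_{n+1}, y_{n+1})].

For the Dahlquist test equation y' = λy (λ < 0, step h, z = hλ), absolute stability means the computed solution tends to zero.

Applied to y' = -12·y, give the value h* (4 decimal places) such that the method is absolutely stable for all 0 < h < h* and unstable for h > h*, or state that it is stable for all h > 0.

(-6.0000,0); λ=-12 ⇒ h* = (6)/12 = 0.5000.

Test eqn y'=λy, z=hλ:
  y_{n+1} = y_n + z·[2/3·y_n + 1/3·y_{n+1}] ⇒ (1 − 1/3z)y_{n+1} = (1 + 2/3z)y_n
  Hence R(z) = (1 + 2/3z)/(1 − 1/3z).

Solve |R(x)|<1 on ℝ⁻.
x=-1.16: |R|=0.1635
R=−1: 1+2/3x = −1+1/3x ⇒ -1/3x=2 ⇒ x=2/(-1/3)=-6.0000
Confirm numerically:
  x=-5.445: |R|=0.93428 <1
  x=-5.089: |R|=0.88738 <1
  x=-4.731: |R|=0.83586 <1
  x=-6.240: |R|=1.02597 >1
  x=-6.205: |R|=1.02227 >1
Stable set (-6.0000, 0).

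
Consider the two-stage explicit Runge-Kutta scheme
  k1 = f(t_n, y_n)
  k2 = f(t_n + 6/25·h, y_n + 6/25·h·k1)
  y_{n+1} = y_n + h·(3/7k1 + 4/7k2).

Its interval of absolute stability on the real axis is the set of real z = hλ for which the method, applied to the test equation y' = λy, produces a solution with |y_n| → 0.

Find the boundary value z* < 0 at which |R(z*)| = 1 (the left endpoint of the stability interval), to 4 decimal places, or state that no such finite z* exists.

left endpoint -7.2917.

On y'=λy, z=hλ:
  k1=λy_n ⇒ h·k1=z·y_n;  k2=λ(1+6/25z)y_n ⇒ h·k2=z(1+6/25z)y_n
  y_{n+1}/y_n = 1 + 3/7z + 4/7z(1+6/25z) = 1 + z + 24/175z²
  ⇒ R(z) = 1 + z + 24/175z².

Solve |R(x)|<1 on ℝ⁻.
x=-0.79: |R|=0.2956
R=1: x+24/175x²=0 ⇒ x=−175/24=-7.2917; min R=1−1/(4·24/175)=-0.8229>−1
Confirm numerically:
  x=-6.588: |R|=0.36424 <1
  x=-6.438: |R|=0.24628 <1
  x=-6.422: |R|=0.23406 <1
  x=-3.299: |R|=0.80642 <1
  x=-7.544: |R|=1.26107 >1
  x=-7.469: |R|=1.18165 >1
Stable set (-7.2917, 0).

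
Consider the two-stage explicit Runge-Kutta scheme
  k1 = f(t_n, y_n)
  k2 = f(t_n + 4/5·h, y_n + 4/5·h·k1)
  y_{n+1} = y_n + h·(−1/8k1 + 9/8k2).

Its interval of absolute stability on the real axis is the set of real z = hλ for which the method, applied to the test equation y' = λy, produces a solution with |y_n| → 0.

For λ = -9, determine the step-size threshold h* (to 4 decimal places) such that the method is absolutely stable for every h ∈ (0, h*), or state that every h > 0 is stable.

(-1.1111,0); λ=-9 ⇒ h* = (10/9)/9 = 0.1235.

With y'=λy (z=hλ):
  k1=λy_n ⇒ h·k1=z·y_n;  k2=λ(1+4/5z)y_n ⇒ h·k2=z(1+4/5z)y_n
  y_{n+1}/y_n = 1 − 1/8z + 9/8z(1+4/5z) = 1 + z + 9/10z²
  ⇒ R(z) = 1 + z + 9/10z².

Solve |R(x)|<1 on ℝ⁻.
x=-1.59: |R|=1.6853
R=1: x+9/10x²=0 ⇒ x=−10/9=-1.1111; min R=1−1/(4·9/10)=0.7222>−1
Confirm numerically:
  x=-0.730: |R|=0.74961 <1
  x=-0.586: |R|=0.72306 <1
  x=-0.492: |R|=0.72586 <1
  x=-1.270: |R|=1.18161 >1
  x=-1.250: |R|=1.15625 >1
  x=-1.198: |R|=1.09368 >1
So |R|<1 on (-1.1111, 0).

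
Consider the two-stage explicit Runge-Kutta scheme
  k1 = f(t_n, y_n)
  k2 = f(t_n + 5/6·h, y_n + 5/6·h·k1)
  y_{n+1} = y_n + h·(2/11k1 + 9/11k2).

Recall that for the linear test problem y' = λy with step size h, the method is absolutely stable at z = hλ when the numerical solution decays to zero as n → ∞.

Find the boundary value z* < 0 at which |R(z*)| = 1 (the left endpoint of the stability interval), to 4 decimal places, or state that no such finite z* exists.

z* = -1.4667.

With y'=λy (z=hλ):
  k1=λy_n ⇒ h·k1=z·y_n;  k2=λ(1+5/6z)y_n ⇒ h·k2=z(1+5/6z)y_n
  y_{n+1}/y_n = 1 + 2/11z + 9/11z(1+5/6z) = 1 + z + 15/22z²
  R(z) = 1 + z + 15/22z².

Need |R(x)|<1, x<0.
x=-1.18: |R|=0.7694
R=1: x+15/22x²=0 ⇒ x=−22/15=-1.4667; min R=1−1/(4·15/22)=0.6333>−1
Confirm numerically:
  x=-1.255: |R|=0.81888 <1
  x=-1.029: |R|=0.69294 <1
  x=-0.851: |R|=0.64277 <1
  x=-0.682: |R|=0.63513 <1
  x=-1.808: |R|=1.42077 >1
  x=-1.575: |R|=1.11634 >1
So |R|<1 on (-1.4667, 0).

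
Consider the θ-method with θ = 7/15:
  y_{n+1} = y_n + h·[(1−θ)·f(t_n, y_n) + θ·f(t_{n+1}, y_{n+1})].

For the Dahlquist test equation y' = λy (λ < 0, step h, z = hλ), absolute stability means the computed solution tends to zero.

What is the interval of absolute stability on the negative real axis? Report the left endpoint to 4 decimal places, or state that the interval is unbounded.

(-30.0000, 0).

Set f=λy, z=hλ:
  y_{n+1} = y_n + z·[8/15·y_n + 7/15·y_{n+1}] ⇒ (1 − 7/15z)y_{n+1} = (1 + 8/15z)y_n
  so R(z) = (1 + 8/15z)/(1 − 7/15z).

Solve |R(x)|<1 on ℝ⁻.
x=-1.15: |R|=0.2516
R=−1: 1+8/15x = −1+7/15x ⇒ -1/15x=2 ⇒ x=2/(-1/15)=-30.0000
Confirm numerically:
  x=-27.337: |R|=0.98710 <1
  x=-26.377: |R|=0.98185 <1
  x=-13.349: |R|=0.84645 <1
  x=-30.538: |R|=1.00235 >1
  x=-30.291: |R|=1.00128 >1
  x=-30.266: |R|=1.00117 >1
Stable set (-30.0000, 0).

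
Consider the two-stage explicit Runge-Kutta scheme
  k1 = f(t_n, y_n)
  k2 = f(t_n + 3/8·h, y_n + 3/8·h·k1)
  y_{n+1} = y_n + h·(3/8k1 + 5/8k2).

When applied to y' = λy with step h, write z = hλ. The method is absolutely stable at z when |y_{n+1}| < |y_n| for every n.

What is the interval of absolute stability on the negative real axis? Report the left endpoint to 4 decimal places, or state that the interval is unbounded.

Set f=λy, z=hλ:
  k1=λy_n ⇒ h·k1=z·y_n;  k2=λ(1+3/8z)y_n ⇒ h·k2=z(1+3/8z)y_n
  y_{n+1}/y_n = 1 + 3/8z + 5/8z(1+3/8z) = 1 + z + 15/64z²
  so R(z) = 1 + z + 15/64z².

Need |R(x)|<1, x<0.
x=-0.32: |R|=0.7040
R=1: x+15/64x²=0 ⇒ x=−64/15=-4.2667; min R=1−1/(4·15/64)=-0.0667>−1
Confirm numerically:
  x=-4.218: |R|=0.95189 <1
  x=-4.132: |R|=0.86958 <1
  x=-3.976: |R|=0.72914 <1
  x=-4.742: |R|=1.52829 >1
  x=-4.657: |R|=1.42604 >1
Stable set (-4.2667, 0).

z∈(-4.2667,0).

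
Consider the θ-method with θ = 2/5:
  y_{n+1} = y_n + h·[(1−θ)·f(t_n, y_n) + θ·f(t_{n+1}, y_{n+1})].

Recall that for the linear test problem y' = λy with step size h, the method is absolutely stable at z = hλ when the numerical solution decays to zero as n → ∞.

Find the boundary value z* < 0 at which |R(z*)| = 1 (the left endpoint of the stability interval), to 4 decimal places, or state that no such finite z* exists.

z* = -10.0000.

With y'=λy (z=hλ):
  y_{n+1} = y_n + z·[3/5·y_n + 2/5·y_{n+1}] ⇒ (1 − 2/5z)y_{n+1} = (1 + 3/5z)y_n
  Hence R(z) = (1 + 3/5z)/(1 − 2/5z).

Boundary: |R(x)|=1, x<0.
x=-1.26: |R|=0.1622
R=−1: 1+3/5x = −1+2/5x ⇒ -1/5x=2 ⇒ x=2/(-1/5)=-10.0000
Confirm numerically:
  x=-9.039: |R|=0.95836 <1
  x=-8.912: |R|=0.95233 <1
  x=-6.955: |R|=0.83897 <1
  x=-5.017: |R|=0.66855 <1
  x=-10.317: |R|=1.01237 >1
  x=-10.065: |R|=1.00259 >1
Stable set (-10.0000, 0).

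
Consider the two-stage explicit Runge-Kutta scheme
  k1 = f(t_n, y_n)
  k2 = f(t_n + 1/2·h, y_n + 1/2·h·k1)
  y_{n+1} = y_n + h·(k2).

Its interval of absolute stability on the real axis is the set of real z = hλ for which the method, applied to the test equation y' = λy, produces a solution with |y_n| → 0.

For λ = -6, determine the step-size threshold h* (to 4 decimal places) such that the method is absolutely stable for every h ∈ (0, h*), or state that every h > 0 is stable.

(-2.0000,0); λ=-6 ⇒ h* = (2)/6 = 0.3333.

With y'=λy (z=hλ):
  k1=λy_n ⇒ h·k1=z·y_n;  k2=λ(1+1/2z)y_n ⇒ h·k2=z(1+1/2z)y_n
  y_{n+1}/y_n = 1 + z(1+1/2z) = 1 + z + 1/2z²
  so R(z) = 1 + z + 1/2z².

Solve |R(x)|<1 on ℝ⁻.
x=-1: |R|=0.5000
R=1: x+1/2x²=0 ⇒ x=−2=-2.0000; min R=1−1/(4·1/2)=0.5000>−1
Confirm numerically:
  x=-1.566: |R|=0.66018 <1
  x=-1.468: |R|=0.60951 <1
  x=-0.827: |R|=0.51496 <1
  x=-2.349: |R|=1.40990 >1
  x=-2.122: |R|=1.12944 >1
Interval (-2.0000, 0).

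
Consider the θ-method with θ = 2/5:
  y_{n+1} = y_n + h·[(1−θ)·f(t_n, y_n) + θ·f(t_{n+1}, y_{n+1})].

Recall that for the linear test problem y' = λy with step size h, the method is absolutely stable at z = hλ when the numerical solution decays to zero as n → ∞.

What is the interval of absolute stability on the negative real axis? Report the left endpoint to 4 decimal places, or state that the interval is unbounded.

Set f=λy, z=hλ:
  y_{n+1} = y_n + z·[3/5·y_n + 2/5·y_{n+1}] ⇒ (1 − 2/5z)y_{n+1} = (1 + 3/5z)y_n
  ⇒ R(z) = (1 + 3/5z)/(1 − 2/5z).

Find x<0 with |R(x)|<1.
x=-0.33: |R|=0.7085
R=−1: 1+3/5x = −1+2/5x ⇒ -1/5x=2 ⇒ x=2/(-1/5)=-10.0000
Confirm numerically:
  x=-9.611: |R|=0.98394 <1
  x=-8.358: |R|=0.92439 <1
  x=-7.905: |R|=0.89933 <1
  x=-6.784: |R|=0.82680 <1
  x=-10.599: |R|=1.02286 >1
  x=-10.314: |R|=1.01225 >1
Stable set (-10.0000, 0).

(-10.0000, 0).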